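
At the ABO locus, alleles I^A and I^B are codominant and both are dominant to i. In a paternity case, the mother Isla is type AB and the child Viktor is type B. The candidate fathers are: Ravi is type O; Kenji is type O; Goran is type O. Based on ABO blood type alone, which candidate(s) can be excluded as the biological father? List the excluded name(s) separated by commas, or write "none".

A candidate is excluded only if no genotype consistent with his phenotype could produce a type B child with a type AB mother.
Every candidate has at least one consistent genotype combination, so none can be excluded.

none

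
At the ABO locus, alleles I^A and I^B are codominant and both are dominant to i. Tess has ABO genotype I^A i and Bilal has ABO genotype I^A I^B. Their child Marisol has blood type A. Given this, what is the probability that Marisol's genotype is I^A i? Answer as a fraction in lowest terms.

1/2

Cross I^A i × I^A I^B → 1/4 I^A I^A, 1/4 I^A I^B, 1/4 I^A i, 1/4 I^B i.
Type-A genotypes among offspring: I^A I^A (1/4), I^A i (1/4); total 1/2.
P(I^A i | type A) = (1/4) / (1/2) = 1/2.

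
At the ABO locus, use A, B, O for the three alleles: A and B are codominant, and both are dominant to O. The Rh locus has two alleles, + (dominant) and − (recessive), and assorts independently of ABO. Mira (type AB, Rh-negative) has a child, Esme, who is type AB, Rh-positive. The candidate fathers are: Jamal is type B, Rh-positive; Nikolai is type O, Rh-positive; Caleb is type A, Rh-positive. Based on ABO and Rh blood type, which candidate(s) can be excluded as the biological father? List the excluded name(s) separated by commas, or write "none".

A candidate is excluded only if no genotype consistent with his phenotype could produce a type AB, Rh-positive child with a type AB, Rh-negative mother.
Nikolai (type O, Rh+): no genotype consistent with that phenotype can produce a type-AB Rh+ child with a type-AB mother.

Nikolai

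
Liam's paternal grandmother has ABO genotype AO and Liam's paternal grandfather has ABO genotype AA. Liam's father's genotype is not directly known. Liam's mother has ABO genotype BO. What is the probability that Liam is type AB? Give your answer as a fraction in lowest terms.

3/8

Liam's father's ABO genotype from AO × AA: 1/2 AA, 1/2 AO.
Crossing each possibility with the mother BO and summing P(type AB): 1/2·1/2 + 1/2·1/4 = 3/8.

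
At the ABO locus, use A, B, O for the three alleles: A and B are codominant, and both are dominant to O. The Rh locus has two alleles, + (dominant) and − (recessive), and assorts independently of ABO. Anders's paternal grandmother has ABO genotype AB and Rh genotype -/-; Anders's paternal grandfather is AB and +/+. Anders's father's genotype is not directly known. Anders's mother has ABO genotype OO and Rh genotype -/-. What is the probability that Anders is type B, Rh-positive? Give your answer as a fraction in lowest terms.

Anders's father's ABO genotype from AB × AB: 1/4 AA, 1/2 AB, 1/4 BB.
Crossing each possibility with the mother OO and summing P(type B): 1/4·0 + 1/2·1/2 + 1/4·1 = 1/2.
Similarly for Rh via the father's Rh distribution: P(Rh+) = 1/2.
Independent loci: 1/2 × 1/2 = 1/4.

1/4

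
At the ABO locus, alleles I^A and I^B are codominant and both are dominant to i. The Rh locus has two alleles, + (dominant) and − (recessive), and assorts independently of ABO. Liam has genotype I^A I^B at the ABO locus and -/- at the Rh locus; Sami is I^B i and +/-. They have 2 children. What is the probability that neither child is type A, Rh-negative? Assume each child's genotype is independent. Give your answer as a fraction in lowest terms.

49/64

ABO cross I^A I^B × I^B i → 1/4 A, 1/2 B, 1/4 AB.
Rh cross -/- × +/- → 1/2 Rh+, 1/2 Rh-; so P(type A, Rh-negative) = 1/4 × 1/2 = 1/8 per child.
P(not type A, Rh-negative) = 7/8 for one child; (7/8)^2 = 49/64.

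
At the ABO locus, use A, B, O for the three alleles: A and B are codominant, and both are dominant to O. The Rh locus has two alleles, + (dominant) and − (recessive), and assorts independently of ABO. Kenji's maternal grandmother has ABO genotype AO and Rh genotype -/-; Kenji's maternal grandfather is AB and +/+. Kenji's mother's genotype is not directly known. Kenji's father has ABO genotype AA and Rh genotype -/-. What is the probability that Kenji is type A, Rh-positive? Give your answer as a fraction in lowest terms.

Kenji's mother's ABO genotype from AO × AB: 1/4 AA, 1/4 AB, 1/4 AO, 1/4 BO.
Crossing each possibility with the father AA and summing P(type A): 1/4·1 + 1/4·1/2 + 1/4·1 + 1/4·1/2 = 3/4.
Similarly for Rh via the mother's Rh distribution: P(Rh+) = 1/2.
Independent loci: 3/4 × 1/2 = 3/8.

3/8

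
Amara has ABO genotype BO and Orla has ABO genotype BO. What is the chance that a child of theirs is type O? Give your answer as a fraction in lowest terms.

1/4

ABO cross BO × BO → offspring phenotypes: 1/4 O, 3/4 B.
So P(type O) = 1/4.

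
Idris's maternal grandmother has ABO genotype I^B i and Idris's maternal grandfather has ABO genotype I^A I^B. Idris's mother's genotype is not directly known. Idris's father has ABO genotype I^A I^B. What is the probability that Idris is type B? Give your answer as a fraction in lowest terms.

3/8

Idris's mother's ABO genotype from I^B i × I^A I^B: 1/4 I^A I^B, 1/4 I^A i, 1/4 I^B I^B, 1/4 I^B i.
Crossing each possibility with the father I^A I^B and summing P(type B): 1/4·1/4 + 1/4·1/4 + 1/4·1/2 + 1/4·1/2 = 3/8.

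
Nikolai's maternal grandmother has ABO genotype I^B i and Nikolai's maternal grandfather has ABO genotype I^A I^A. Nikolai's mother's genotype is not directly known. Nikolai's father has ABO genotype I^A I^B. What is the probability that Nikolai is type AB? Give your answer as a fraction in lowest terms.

Nikolai's mother's ABO genotype from I^B i × I^A I^A: 1/2 I^A I^B, 1/2 I^A i.
Crossing each possibility with the father I^A I^B and summing P(type AB): 1/2·1/2 + 1/2·1/4 = 3/8.

3/8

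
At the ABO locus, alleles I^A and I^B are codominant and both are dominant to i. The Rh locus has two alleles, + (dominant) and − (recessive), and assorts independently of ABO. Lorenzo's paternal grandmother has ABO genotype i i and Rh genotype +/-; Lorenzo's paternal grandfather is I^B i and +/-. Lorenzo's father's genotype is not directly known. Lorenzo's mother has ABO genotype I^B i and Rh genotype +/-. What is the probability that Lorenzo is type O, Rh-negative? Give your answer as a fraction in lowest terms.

Lorenzo's father's ABO genotype from i i × I^B i: 1/2 I^B i, 1/2 i i.
Crossing each possibility with the mother I^B i and summing P(type O): 1/2·1/4 + 1/2·1/2 = 3/8.
Similarly for Rh via the father's Rh distribution: P(Rh-) = 1/4.
Independent loci: 3/8 × 1/4 = 3/32.

3/32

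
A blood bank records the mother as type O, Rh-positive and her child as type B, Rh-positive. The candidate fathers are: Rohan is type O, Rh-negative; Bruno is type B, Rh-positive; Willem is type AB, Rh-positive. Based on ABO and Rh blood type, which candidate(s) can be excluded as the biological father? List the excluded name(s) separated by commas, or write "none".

Rohan

A candidate is excluded only if no genotype consistent with his phenotype could produce a type B, Rh-positive child with a type O, Rh-positive mother.
Rohan (type O, Rh-): no genotype consistent with that phenotype can produce a type-B Rh+ child with a type-O mother.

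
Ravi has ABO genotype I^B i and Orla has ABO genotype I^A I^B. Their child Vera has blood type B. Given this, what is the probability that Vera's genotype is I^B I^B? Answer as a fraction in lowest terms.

1/2

Cross I^B i × I^A I^B → 1/4 I^A I^B, 1/4 I^A i, 1/4 I^B I^B, 1/4 I^B i.
Type-B genotypes among offspring: I^B I^B (1/4), I^B i (1/4); total 1/2.
P(I^B I^B | type B) = (1/4) / (1/2) = 1/2.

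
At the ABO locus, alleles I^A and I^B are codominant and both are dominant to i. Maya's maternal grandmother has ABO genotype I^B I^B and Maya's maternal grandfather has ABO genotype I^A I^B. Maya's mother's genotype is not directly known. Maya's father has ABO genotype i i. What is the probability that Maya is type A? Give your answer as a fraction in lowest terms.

1/4

Maya's mother's ABO genotype from I^B I^B × I^A I^B: 1/2 I^A I^B, 1/2 I^B I^B.
Crossing each possibility with the father i i and summing P(type A): 1/2·1/2 + 1/2·0 = 1/4.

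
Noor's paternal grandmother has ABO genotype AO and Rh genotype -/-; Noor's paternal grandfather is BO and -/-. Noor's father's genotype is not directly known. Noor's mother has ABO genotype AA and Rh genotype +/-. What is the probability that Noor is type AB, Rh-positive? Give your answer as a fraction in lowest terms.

1/8

Noor's father's ABO genotype from AO × BO: 1/4 AB, 1/4 AO, 1/4 BO, 1/4 OO.
Crossing each possibility with the mother AA and summing P(type AB): 1/4·1/2 + 1/4·0 + 1/4·1/2 + 1/4·0 = 1/4.
Similarly for Rh via the father's Rh distribution: P(Rh+) = 1/2.
Independent loci: 1/4 × 1/2 = 1/8.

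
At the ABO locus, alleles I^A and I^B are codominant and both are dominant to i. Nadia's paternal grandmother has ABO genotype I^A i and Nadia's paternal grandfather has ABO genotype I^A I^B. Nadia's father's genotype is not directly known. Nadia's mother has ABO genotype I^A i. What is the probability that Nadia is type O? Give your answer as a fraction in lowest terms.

1/8

Nadia's father's ABO genotype from I^A i × I^A I^B: 1/4 I^A I^A, 1/4 I^A I^B, 1/4 I^A i, 1/4 I^B i.
Crossing each possibility with the mother I^A i and summing P(type O): 1/4·0 + 1/4·0 + 1/4·1/4 + 1/4·1/4 = 1/8.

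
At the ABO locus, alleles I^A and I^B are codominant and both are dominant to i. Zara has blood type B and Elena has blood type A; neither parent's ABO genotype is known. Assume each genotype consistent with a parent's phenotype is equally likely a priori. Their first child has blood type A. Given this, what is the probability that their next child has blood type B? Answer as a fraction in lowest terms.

1/12

Possible genotypes: Zara ∈ {I^B I^B, I^B i}; Elena ∈ {I^A I^A, I^A i}.
Weight each parental genotype pair by prior × P(type-A child):
  I^B i × I^A I^A: posterior weight 2/3; P(next child type B) = 0.
  I^B i × I^A i: posterior weight 1/3; P(next child type B) = 1/4.
Weighted sum = 1/12.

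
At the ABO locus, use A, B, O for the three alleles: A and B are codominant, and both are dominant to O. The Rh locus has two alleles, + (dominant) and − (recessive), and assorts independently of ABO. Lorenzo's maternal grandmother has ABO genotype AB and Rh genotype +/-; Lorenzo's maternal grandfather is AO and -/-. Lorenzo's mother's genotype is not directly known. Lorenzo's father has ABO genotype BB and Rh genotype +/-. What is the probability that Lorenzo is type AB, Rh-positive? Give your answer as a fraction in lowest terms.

Lorenzo's mother's ABO genotype from AB × AO: 1/4 AA, 1/4 AB, 1/4 AO, 1/4 BO.
Crossing each possibility with the father BB and summing P(type AB): 1/4·1 + 1/4·1/2 + 1/4·1/2 + 1/4·0 = 1/2.
Similarly for Rh via the mother's Rh distribution: P(Rh+) = 5/8.
Independent loci: 1/2 × 5/8 = 5/16.

5/16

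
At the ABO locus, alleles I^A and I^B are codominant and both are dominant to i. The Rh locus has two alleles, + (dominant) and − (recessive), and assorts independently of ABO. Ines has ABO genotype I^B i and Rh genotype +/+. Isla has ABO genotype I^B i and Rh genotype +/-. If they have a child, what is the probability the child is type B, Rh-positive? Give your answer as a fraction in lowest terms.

3/4

ABO cross I^B i × I^B i → offspring phenotypes: 1/4 O, 3/4 B.
Rh cross +/+ × +/- → 1 Rh+.
Independent loci: P(type B, Rh-positive) = 3/4 × 1 = 3/4.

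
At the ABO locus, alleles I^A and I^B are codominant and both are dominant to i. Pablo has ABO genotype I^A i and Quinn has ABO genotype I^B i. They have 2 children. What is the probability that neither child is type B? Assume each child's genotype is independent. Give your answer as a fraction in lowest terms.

9/16

ABO cross I^A i × I^B i → 1/4 O, 1/4 A, 1/4 B, 1/4 AB.
So P(type B) = 1/4 per child.
P(not type B) = 3/4 for one child; (3/4)^2 = 9/16.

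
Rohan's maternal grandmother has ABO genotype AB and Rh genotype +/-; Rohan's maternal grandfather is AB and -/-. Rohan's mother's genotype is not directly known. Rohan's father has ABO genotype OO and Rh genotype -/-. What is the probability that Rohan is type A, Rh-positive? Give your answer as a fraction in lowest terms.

Rohan's mother's ABO genotype from AB × AB: 1/4 AA, 1/2 AB, 1/4 BB.
Crossing each possibility with the father OO and summing P(type A): 1/4·1 + 1/2·1/2 + 1/4·0 = 1/2.
Similarly for Rh via the mother's Rh distribution: P(Rh+) = 1/4.
Independent loci: 1/2 × 1/4 = 1/8.

1/8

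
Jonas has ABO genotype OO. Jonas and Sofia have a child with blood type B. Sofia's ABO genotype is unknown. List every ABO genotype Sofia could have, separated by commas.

For each candidate genotype of Sofia, check whether crossing it with OO can produce every observed child phenotype.
  AA → possible child types {A} ✗
  AB → possible child types {A, B} ✓
  AO → possible child types {O, A} ✗
  BB → possible child types {B} ✓
  BO → possible child types {O, B} ✓
  OO → possible child types {O} ✗

AB, BB, BO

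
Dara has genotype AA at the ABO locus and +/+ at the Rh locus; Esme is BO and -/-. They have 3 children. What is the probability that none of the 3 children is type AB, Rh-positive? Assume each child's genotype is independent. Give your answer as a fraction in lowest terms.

1/8

ABO cross AA × BO → 1/2 A, 1/2 AB.
Rh cross +/+ × -/- → 1 Rh+; so P(type AB, Rh-positive) = 1/2 × 1 = 1/2 per child.
P(not type AB, Rh-positive) = 1/2 for one child; (1/2)^3 = 1/8.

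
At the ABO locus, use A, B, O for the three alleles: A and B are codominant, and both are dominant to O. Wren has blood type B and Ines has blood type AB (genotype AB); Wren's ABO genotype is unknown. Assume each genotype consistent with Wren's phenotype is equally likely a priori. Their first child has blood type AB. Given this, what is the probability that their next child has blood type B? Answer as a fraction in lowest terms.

Possible genotypes: Wren ∈ {BB, BO}; Ines ∈ {AB}.
Weight each parental genotype pair by prior × P(type-AB child):
  BB × AB: posterior weight 2/3; P(next child type B) = 1/2.
  BO × AB: posterior weight 1/3; P(next child type B) = 1/2.
Weighted sum = 1/2.

1/2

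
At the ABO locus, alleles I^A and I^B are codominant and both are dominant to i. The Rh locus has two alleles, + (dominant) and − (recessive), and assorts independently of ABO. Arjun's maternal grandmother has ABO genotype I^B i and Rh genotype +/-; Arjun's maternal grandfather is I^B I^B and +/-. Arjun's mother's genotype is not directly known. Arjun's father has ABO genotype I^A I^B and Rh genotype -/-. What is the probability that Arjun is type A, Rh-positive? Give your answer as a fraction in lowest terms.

Arjun's mother's ABO genotype from I^B i × I^B I^B: 1/2 I^B I^B, 1/2 I^B i.
Crossing each possibility with the father I^A I^B and summing P(type A): 1/2·0 + 1/2·1/4 = 1/8.
Similarly for Rh via the mother's Rh distribution: P(Rh+) = 1/2.
Independent loci: 1/8 × 1/2 = 1/16.

1/16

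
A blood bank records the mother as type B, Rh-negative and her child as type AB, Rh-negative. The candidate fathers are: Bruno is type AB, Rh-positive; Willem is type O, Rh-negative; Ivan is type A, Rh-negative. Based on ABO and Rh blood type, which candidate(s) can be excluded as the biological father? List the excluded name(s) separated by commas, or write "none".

A candidate is excluded only if no genotype consistent with his phenotype could produce a type AB, Rh-negative child with a type B, Rh-negative mother.
Willem (type O, Rh-): no genotype consistent with that phenotype can produce a type-AB Rh- child with a type-B mother.

Willem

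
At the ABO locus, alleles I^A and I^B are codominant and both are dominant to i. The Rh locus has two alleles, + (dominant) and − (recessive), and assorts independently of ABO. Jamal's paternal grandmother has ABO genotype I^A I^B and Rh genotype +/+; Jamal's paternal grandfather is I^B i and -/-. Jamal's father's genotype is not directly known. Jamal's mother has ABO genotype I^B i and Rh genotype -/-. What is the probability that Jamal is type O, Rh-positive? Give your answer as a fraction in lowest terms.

1/16

Jamal's father's ABO genotype from I^A I^B × I^B i: 1/4 I^A I^B, 1/4 I^A i, 1/4 I^B I^B, 1/4 I^B i.
Crossing each possibility with the mother I^B i and summing P(type O): 1/4·0 + 1/4·1/4 + 1/4·0 + 1/4·1/4 = 1/8.
Similarly for Rh via the father's Rh distribution: P(Rh+) = 1/2.
Independent loci: 1/8 × 1/2 = 1/16.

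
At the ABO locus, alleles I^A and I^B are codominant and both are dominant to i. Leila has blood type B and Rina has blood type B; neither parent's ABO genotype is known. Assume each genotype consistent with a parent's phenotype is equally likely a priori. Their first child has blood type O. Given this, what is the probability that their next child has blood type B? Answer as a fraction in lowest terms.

3/4

Possible genotypes: Leila ∈ {I^B I^B, I^B i}; Rina ∈ {I^B I^B, I^B i}.
Weight each parental genotype pair by prior × P(type-O child):
  I^B i × I^B i: posterior weight 1; P(next child type B) = 3/4.
Weighted sum = 3/4.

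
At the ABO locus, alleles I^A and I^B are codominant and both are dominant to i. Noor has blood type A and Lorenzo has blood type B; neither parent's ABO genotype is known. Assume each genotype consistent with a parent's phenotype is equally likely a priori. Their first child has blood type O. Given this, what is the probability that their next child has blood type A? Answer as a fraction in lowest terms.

Possible genotypes: Noor ∈ {I^A I^A, I^A i}; Lorenzo ∈ {I^B I^B, I^B i}.
Weight each parental genotype pair by prior × P(type-O child):
  I^A i × I^B i: posterior weight 1; P(next child type A) = 1/4.
Weighted sum = 1/4.

1/4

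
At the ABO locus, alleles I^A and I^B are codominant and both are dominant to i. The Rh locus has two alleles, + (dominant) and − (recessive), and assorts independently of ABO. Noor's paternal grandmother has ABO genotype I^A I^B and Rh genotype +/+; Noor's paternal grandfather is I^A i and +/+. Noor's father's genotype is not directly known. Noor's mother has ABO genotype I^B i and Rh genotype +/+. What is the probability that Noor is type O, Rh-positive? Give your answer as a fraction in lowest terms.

Noor's father's ABO genotype from I^A I^B × I^A i: 1/4 I^A I^A, 1/4 I^A I^B, 1/4 I^A i, 1/4 I^B i.
Crossing each possibility with the mother I^B i and summing P(type O): 1/4·0 + 1/4·0 + 1/4·1/4 + 1/4·1/4 = 1/8.
Similarly for Rh via the father's Rh distribution: P(Rh+) = 1.
Independent loci: 1/8 × 1 = 1/8.

1/8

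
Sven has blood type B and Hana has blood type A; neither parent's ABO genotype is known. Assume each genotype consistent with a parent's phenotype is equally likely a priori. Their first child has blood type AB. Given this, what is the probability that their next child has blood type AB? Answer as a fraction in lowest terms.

25/36

Possible genotypes: Sven ∈ {I^B I^B, I^B i}; Hana ∈ {I^A I^A, I^A i}.
Weight each parental genotype pair by prior × P(type-AB child):
  I^B I^B × I^A I^A: posterior weight 4/9; P(next child type AB) = 1.
  I^B I^B × I^A i: posterior weight 2/9; P(next child type AB) = 1/2.
  I^B i × I^A I^A: posterior weight 2/9; P(next child type AB) = 1/2.
  I^B i × I^A i: posterior weight 1/9; P(next child type AB) = 1/4.
Weighted sum = 25/36.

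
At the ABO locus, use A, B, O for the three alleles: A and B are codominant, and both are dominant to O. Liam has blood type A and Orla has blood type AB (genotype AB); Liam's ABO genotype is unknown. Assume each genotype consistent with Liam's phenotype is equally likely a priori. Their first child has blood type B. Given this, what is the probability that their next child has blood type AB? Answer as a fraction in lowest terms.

Possible genotypes: Liam ∈ {AA, AO}; Orla ∈ {AB}.
Weight each parental genotype pair by prior × P(type-B child):
  AO × AB: posterior weight 1; P(next child type AB) = 1/4.
Weighted sum = 1/4.

1/4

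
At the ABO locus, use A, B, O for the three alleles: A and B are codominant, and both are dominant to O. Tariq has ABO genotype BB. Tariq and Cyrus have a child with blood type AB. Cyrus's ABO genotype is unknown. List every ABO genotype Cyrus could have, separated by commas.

AA, AB, AO

For each candidate genotype of Cyrus, check whether crossing it with BB can produce every observed child phenotype.
  AA → possible child types {AB} ✓
  AB → possible child types {B, AB} ✓
  AO → possible child types {B, AB} ✓
  BB → possible child types {B} ✗
  BO → possible child types {B} ✗
  OO → possible child types {B} ✗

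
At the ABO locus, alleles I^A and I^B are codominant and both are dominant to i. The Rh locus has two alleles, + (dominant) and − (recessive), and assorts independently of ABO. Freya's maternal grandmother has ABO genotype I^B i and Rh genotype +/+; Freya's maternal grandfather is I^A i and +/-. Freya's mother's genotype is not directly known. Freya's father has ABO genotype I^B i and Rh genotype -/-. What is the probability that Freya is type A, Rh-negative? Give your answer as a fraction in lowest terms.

Freya's mother's ABO genotype from I^B i × I^A i: 1/4 I^A I^B, 1/4 I^A i, 1/4 I^B i, 1/4 i i.
Crossing each possibility with the father I^B i and summing P(type A): 1/4·1/4 + 1/4·1/4 + 1/4·0 + 1/4·0 = 1/8.
Similarly for Rh via the mother's Rh distribution: P(Rh-) = 1/4.
Independent loci: 1/8 × 1/4 = 1/32.

1/32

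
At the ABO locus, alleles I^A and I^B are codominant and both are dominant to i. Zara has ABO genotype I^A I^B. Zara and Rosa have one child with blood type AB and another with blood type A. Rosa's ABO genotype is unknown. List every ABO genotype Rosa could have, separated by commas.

For each candidate genotype of Rosa, check whether crossing it with I^A I^B can produce every observed child phenotype.
  I^A I^A → possible child types {A, AB} ✓
  I^A I^B → possible child types {A, B, AB} ✓
  I^A i → possible child types {A, B, AB} ✓
  I^B I^B → possible child types {B, AB} ✗
  I^B i → possible child types {A, B, AB} ✓
  i i → possible child types {A, B} ✗

I^A I^A, I^A I^B, I^A i, I^B i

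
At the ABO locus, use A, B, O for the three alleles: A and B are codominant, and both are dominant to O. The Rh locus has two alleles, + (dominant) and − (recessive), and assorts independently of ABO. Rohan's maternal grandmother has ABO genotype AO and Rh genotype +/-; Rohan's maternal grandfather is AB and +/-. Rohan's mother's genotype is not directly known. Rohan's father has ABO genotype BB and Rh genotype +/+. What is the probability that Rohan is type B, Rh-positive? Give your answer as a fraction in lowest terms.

Rohan's mother's ABO genotype from AO × AB: 1/4 AA, 1/4 AB, 1/4 AO, 1/4 BO.
Crossing each possibility with the father BB and summing P(type B): 1/4·0 + 1/4·1/2 + 1/4·1/2 + 1/4·1 = 1/2.
Similarly for Rh via the mother's Rh distribution: P(Rh+) = 1.
Independent loci: 1/2 × 1 = 1/2.

1/2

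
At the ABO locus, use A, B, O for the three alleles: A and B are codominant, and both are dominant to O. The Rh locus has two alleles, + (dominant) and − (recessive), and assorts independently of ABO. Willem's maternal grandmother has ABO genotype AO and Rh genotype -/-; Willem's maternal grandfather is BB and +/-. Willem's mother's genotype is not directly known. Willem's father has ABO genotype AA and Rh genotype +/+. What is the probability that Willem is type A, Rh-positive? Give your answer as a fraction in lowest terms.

1/2

Willem's mother's ABO genotype from AO × BB: 1/2 AB, 1/2 BO.
Crossing each possibility with the father AA and summing P(type A): 1/2·1/2 + 1/2·1/2 = 1/2.
Similarly for Rh via the mother's Rh distribution: P(Rh+) = 1.
Independent loci: 1/2 × 1 = 1/2.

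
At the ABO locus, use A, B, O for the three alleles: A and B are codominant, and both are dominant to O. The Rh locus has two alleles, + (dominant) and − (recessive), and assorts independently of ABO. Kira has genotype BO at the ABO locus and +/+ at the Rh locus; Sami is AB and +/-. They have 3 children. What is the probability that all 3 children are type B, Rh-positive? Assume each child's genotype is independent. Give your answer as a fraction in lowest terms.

ABO cross BO × AB → 1/4 A, 1/2 B, 1/4 AB.
Rh cross +/+ × +/- → 1 Rh+; so P(type B, Rh-positive) = 1/2 × 1 = 1/2 per child.
All 3 independent: (1/2)^3 = 1/8.

1/8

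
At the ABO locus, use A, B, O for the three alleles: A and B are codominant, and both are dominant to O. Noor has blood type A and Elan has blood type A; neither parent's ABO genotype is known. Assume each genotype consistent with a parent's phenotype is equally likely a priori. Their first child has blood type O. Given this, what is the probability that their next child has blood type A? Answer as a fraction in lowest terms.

3/4

Possible genotypes: Noor ∈ {AA, AO}; Elan ∈ {AA, AO}.
Weight each parental genotype pair by prior × P(type-O child):
  AO × AO: posterior weight 1; P(next child type A) = 3/4.
Weighted sum = 3/4.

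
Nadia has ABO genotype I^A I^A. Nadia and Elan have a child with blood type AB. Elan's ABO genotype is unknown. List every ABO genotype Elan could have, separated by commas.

For each candidate genotype of Elan, check whether crossing it with I^A I^A can produce every observed child phenotype.
  I^A I^A → possible child types {A} ✗
  I^A I^B → possible child types {A, AB} ✓
  I^A i → possible child types {A} ✗
  I^B I^B → possible child types {AB} ✓
  I^B i → possible child types {A, AB} ✓
  i i → possible child types {A} ✗

I^A I^B, I^B I^B, I^B i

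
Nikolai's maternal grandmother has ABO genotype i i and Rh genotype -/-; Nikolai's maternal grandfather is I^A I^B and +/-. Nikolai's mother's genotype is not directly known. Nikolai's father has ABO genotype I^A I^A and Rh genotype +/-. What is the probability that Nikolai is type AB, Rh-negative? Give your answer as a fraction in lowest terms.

Nikolai's mother's ABO genotype from i i × I^A I^B: 1/2 I^A i, 1/2 I^B i.
Crossing each possibility with the father I^A I^A and summing P(type AB): 1/2·0 + 1/2·1/2 = 1/4.
Similarly for Rh via the mother's Rh distribution: P(Rh-) = 3/8.
Independent loci: 1/4 × 3/8 = 3/32.

3/32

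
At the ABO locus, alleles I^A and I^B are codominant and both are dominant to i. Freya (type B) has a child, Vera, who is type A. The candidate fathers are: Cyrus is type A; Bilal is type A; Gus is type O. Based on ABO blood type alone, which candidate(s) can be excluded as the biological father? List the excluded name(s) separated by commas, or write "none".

Gus

A candidate is excluded only if no genotype consistent with his phenotype could produce a type A child with a type B mother.
Gus (type O): no genotype consistent with that phenotype can produce a type-A child with a type-B mother.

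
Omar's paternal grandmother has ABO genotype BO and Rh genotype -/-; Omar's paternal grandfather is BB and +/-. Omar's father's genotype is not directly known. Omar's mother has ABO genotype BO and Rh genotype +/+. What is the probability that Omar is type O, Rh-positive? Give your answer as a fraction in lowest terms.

1/8

Omar's father's ABO genotype from BO × BB: 1/2 BB, 1/2 BO.
Crossing each possibility with the mother BO and summing P(type O): 1/2·0 + 1/2·1/4 = 1/8.
Similarly for Rh via the father's Rh distribution: P(Rh+) = 1.
Independent loci: 1/8 × 1 = 1/8.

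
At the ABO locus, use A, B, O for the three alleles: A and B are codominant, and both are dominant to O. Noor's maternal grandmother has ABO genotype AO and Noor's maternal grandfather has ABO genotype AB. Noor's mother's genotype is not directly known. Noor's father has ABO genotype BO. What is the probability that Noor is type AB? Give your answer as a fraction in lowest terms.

Noor's mother's ABO genotype from AO × AB: 1/4 AA, 1/4 AB, 1/4 AO, 1/4 BO.
Crossing each possibility with the father BO and summing P(type AB): 1/4·1/2 + 1/4·1/4 + 1/4·1/4 + 1/4·0 = 1/4.

1/4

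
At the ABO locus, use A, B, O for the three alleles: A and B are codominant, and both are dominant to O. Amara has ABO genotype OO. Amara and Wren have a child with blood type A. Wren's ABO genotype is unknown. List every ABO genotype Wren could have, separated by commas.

For each candidate genotype of Wren, check whether crossing it with OO can produce every observed child phenotype.
  AA → possible child types {A} ✓
  AB → possible child types {A, B} ✓
  AO → possible child types {O, A} ✓
  BB → possible child types {B} ✗
  BO → possible child types {O, B} ✗
  OO → possible child types {O} ✗

AA, AB, AO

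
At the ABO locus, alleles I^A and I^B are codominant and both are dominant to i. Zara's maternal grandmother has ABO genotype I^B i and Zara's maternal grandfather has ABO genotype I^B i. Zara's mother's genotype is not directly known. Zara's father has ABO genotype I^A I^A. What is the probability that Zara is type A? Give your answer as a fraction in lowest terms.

1/2

Zara's mother's ABO genotype from I^B i × I^B i: 1/4 I^B I^B, 1/2 I^B i, 1/4 i i.
Crossing each possibility with the father I^A I^A and summing P(type A): 1/4·0 + 1/2·1/2 + 1/4·1 = 1/2.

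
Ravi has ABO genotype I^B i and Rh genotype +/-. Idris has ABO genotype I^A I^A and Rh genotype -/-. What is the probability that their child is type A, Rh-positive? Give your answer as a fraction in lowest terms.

ABO cross I^B i × I^A I^A → offspring phenotypes: 1/2 A, 1/2 AB.
Rh cross +/- × -/- → 1/2 Rh+, 1/2 Rh-.
Independent loci: P(type A, Rh-positive) = 1/2 × 1/2 = 1/4.

1/4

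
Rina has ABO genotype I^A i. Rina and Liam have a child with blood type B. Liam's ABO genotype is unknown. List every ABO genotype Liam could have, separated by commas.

I^A I^B, I^B I^B, I^B i

For each candidate genotype of Liam, check whether crossing it with I^A i can produce every observed child phenotype.
  I^A I^A → possible child types {A} ✗
  I^A I^B → possible child types {A, B, AB} ✓
  I^A i → possible child types {O, A} ✗
  I^B I^B → possible child types {B, AB} ✓
  I^B i → possible child types {O, A, B, AB} ✓
  i i → possible child types {O, A} ✗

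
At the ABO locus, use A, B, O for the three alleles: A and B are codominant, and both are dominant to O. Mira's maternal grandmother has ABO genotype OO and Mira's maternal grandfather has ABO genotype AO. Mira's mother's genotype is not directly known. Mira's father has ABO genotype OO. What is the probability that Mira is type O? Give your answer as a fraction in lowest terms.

Mira's mother's ABO genotype from OO × AO: 1/2 AO, 1/2 OO.
Crossing each possibility with the father OO and summing P(type O): 1/2·1/2 + 1/2·1 = 3/4.

3/4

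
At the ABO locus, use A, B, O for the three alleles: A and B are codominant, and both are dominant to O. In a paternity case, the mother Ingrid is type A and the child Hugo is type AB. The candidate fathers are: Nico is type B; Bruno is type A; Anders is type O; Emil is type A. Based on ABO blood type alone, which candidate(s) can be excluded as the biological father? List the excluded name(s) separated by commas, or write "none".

A candidate is excluded only if no genotype consistent with his phenotype could produce a type AB child with a type A mother.
Bruno (type A): no genotype consistent with that phenotype can produce a type-AB child with a type-A mother.
Anders (type O): no genotype consistent with that phenotype can produce a type-AB child with a type-A mother.
Emil (type A): no genotype consistent with that phenotype can produce a type-AB child with a type-A mother.

Bruno, Anders, Emil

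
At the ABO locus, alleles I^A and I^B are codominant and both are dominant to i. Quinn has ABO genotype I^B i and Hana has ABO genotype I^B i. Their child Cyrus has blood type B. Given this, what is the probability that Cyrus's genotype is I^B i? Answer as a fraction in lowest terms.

2/3

Cross I^B i × I^B i → 1/4 I^B I^B, 1/2 I^B i, 1/4 i i.
Type-B genotypes among offspring: I^B I^B (1/4), I^B i (1/2); total 3/4.
P(I^B i | type B) = (1/2) / (3/4) = 2/3.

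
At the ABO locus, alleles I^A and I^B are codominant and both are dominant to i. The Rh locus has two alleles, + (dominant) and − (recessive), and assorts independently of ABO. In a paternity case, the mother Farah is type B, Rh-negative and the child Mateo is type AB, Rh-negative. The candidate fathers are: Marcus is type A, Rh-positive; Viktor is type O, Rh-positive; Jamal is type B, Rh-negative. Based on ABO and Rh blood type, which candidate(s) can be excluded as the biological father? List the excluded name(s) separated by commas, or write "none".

A candidate is excluded only if no genotype consistent with his phenotype could produce a type AB, Rh-negative child with a type B, Rh-negative mother.
Viktor (type O, Rh+): no genotype consistent with that phenotype can produce a type-AB Rh- child with a type-B mother.
Jamal (type B, Rh-): no genotype consistent with that phenotype can produce a type-AB Rh- child with a type-B mother.

Viktor, Jamal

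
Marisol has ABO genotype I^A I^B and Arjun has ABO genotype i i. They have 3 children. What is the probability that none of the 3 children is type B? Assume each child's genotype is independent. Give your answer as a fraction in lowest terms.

1/8

ABO cross I^A I^B × i i → 1/2 A, 1/2 B.
So P(type B) = 1/2 per child.
P(not type B) = 1/2 for one child; (1/2)^3 = 1/8.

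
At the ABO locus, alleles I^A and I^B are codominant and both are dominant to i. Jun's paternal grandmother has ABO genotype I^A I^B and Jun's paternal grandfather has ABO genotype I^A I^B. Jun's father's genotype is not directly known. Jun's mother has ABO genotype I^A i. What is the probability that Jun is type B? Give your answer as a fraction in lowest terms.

Jun's father's ABO genotype from I^A I^B × I^A I^B: 1/4 I^A I^A, 1/2 I^A I^B, 1/4 I^B I^B.
Crossing each possibility with the mother I^A i and summing P(type B): 1/4·0 + 1/2·1/4 + 1/4·1/2 = 1/4.

1/4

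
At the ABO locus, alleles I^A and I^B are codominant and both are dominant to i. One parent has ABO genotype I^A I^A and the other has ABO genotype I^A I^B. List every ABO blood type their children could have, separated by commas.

A, AB

Gametes from I^A I^A × I^A I^B give offspring ABO genotypes I^A I^A, I^A I^B, i.e. phenotypes A, AB.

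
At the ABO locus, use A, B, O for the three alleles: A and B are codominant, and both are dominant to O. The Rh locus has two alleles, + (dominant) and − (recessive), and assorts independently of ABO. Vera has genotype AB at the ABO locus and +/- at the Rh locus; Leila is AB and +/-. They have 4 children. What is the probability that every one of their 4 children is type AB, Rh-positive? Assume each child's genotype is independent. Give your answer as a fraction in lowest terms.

ABO cross AB × AB → 1/4 A, 1/4 B, 1/2 AB.
Rh cross +/- × +/- → 3/4 Rh+, 1/4 Rh-; so P(type AB, Rh-positive) = 1/2 × 3/4 = 3/8 per child.
All 4 independent: (3/8)^4 = 81/4096.

81/4096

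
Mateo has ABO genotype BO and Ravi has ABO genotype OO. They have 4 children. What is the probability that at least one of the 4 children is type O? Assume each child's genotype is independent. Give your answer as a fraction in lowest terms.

ABO cross BO × OO → 1/2 O, 1/2 B.
So P(type O) = 1/2 per child.
P(none) = (1/2)^4 = 1/16; P(at least one) = 1 − 1/16 = 15/16.

15/16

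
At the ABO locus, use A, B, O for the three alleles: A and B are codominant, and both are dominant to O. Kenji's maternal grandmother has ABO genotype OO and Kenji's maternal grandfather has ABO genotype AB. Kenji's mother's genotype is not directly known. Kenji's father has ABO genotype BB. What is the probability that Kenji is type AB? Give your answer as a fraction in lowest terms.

Kenji's mother's ABO genotype from OO × AB: 1/2 AO, 1/2 BO.
Crossing each possibility with the father BB and summing P(type AB): 1/2·1/2 + 1/2·0 = 1/4.

1/4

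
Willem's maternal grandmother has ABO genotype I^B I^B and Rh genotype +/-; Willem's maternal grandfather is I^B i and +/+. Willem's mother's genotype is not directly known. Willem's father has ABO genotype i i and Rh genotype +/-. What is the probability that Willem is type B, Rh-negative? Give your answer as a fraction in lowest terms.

3/32

Willem's mother's ABO genotype from I^B I^B × I^B i: 1/2 I^B I^B, 1/2 I^B i.
Crossing each possibility with the father i i and summing P(type B): 1/2·1 + 1/2·1/2 = 3/4.
Similarly for Rh via the mother's Rh distribution: P(Rh-) = 1/8.
Independent loci: 3/4 × 1/8 = 3/32.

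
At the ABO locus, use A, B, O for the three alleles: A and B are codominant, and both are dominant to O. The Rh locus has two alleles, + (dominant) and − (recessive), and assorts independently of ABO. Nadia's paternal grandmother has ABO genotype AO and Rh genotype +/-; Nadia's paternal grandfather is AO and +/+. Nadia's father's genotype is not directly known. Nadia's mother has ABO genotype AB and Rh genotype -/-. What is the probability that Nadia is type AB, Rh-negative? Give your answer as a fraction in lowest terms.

1/16

Nadia's father's ABO genotype from AO × AO: 1/4 AA, 1/2 AO, 1/4 OO.
Crossing each possibility with the mother AB and summing P(type AB): 1/4·1/2 + 1/2·1/4 + 1/4·0 = 1/4.
Similarly for Rh via the father's Rh distribution: P(Rh-) = 1/4.
Independent loci: 1/4 × 1/4 = 1/16.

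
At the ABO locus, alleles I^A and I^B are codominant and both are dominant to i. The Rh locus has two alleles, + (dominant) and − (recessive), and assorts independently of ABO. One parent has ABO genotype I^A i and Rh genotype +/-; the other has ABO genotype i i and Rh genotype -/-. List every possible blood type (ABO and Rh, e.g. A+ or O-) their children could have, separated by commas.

Gametes from I^A i × i i give offspring ABO genotypes I^A i, i i, i.e. phenotypes O, A.
Rh cross +/- × -/- → phenotypes Rh+, Rh-.
Combining independently: O+, O-, A+, A-.

O+, O-, A+, A-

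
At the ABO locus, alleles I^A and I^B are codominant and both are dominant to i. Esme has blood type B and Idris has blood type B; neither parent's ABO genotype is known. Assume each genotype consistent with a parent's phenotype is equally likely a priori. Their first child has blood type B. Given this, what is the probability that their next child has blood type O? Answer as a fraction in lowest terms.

1/20

Possible genotypes: Esme ∈ {I^B I^B, I^B i}; Idris ∈ {I^B I^B, I^B i}.
Weight each parental genotype pair by prior × P(type-B child):
  I^B I^B × I^B I^B: posterior weight 4/15; P(next child type O) = 0.
  I^B I^B × I^B i: posterior weight 4/15; P(next child type O) = 0.
  I^B i × I^B I^B: posterior weight 4/15; P(next child type O) = 0.
  I^B i × I^B i: posterior weight 1/5; P(next child type O) = 1/4.
Weighted sum = 1/20.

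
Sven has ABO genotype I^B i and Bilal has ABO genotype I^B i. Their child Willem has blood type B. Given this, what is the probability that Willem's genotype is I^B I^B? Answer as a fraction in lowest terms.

1/3

Cross I^B i × I^B i → 1/4 I^B I^B, 1/2 I^B i, 1/4 i i.
Type-B genotypes among offspring: I^B I^B (1/4), I^B i (1/2); total 3/4.
P(I^B I^B | type B) = (1/4) / (3/4) = 1/3.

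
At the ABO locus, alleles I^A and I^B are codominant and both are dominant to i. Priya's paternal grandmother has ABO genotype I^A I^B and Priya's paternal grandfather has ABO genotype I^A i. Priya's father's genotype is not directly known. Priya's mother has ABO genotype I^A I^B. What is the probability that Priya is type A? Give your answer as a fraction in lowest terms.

3/8

Priya's father's ABO genotype from I^A I^B × I^A i: 1/4 I^A I^A, 1/4 I^A I^B, 1/4 I^A i, 1/4 I^B i.
Crossing each possibility with the mother I^A I^B and summing P(type A): 1/4·1/2 + 1/4·1/4 + 1/4·1/2 + 1/4·1/4 = 3/8.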